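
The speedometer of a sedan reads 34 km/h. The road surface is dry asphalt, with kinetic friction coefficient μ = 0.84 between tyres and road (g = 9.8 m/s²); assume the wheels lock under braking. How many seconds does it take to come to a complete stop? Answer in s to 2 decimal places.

34 km/h ÷ 3.6 = 9.4444 m/s.
a = μg = 0.84 × 9.8 = 8.232 m/s².
Braking time = v/a = 9.4444 / 8.232 = 1.147 s.

Braking time ≈ 1.15 s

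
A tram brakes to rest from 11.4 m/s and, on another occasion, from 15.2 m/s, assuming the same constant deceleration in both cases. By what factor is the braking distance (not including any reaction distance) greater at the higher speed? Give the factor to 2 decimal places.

Factor ≈ 1.78

Braking distance d = v²/(2a), so with a fixed, d ∝ v².
Factor = (15.2/11.4)² = 1.3333² = 1.7777.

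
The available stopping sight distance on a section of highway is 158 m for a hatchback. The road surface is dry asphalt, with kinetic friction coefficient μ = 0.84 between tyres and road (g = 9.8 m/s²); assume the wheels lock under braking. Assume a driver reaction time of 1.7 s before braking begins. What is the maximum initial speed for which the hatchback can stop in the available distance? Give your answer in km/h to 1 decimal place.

a = μg = 0.84 × 9.8 = 8.232 m/s².
Stopping distance: v·t_r + v²/(2a) = 158 with t_r = 1.7 s and a = 8.232 m/s².
So v² + 27.989 v − 2601.31 = 0.
Positive root: v = −a·t_r + √((a·t_r)² + 2a·d) = −13.994 + √(195.832 + 2601.31) = 38.8940 m/s.
38.8940 m/s × 3.6 = 140.018 km/h.

Maximum speed ≈ 140.0 km/h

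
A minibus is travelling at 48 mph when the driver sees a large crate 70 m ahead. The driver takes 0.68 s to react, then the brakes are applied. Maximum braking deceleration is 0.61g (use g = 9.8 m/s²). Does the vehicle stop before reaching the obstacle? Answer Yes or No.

Yes

48 mph × 0.44704 = 21.4579 m/s.
a = 0.61 × 9.8 = 5.978 m/s².
Reaction distance = 21.4579 × 0.68 = 14.591 m.
Braking distance = v²/(2a) = 460.441 / 11.956 = 38.511 m.
Total stopping distance = 14.591 + 38.511 = 53.102 m, vs 70 m available — it stops with 70 − 53.102 = 16.898 m to spare.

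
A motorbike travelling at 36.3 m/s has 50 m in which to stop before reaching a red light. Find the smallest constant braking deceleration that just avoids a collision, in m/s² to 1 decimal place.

v² = 2a·d ⇒ a = v²/(2d) = 36.3000² / (2 × 50.000) = 1317.690 / 100.000 = 13.1769 m/s².

Required deceleration ≈ 13.2 m/s²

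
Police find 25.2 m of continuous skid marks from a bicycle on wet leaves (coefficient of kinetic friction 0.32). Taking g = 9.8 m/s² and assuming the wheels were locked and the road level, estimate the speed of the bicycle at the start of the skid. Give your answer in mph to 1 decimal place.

Initial speed ≈ 28.1 mph

Deceleration a = μg = 0.32 × 9.8 = 3.136 m/s².
v = √(2a·d) = √(2 × 3.136 × 25.2) = √158.054 = 12.5720 m/s.
= 12.5720 ÷ 0.44704 = 28.123 mph.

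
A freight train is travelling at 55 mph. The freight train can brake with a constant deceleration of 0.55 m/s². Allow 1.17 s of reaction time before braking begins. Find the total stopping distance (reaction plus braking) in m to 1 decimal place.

55 mph × 0.44704 = 24.5872 m/s.
Reaction distance = v·t_r = 24.5872 × 1.17 = 28.767 m.
Braking distance = v²/(2a) = 24.5872² / (2 × 0.550) = 604.530 / 1.100 = 549.573 m.
Total = 28.767 + 549.573 = 578.340 m.

Total stopping distance ≈ 578.3 m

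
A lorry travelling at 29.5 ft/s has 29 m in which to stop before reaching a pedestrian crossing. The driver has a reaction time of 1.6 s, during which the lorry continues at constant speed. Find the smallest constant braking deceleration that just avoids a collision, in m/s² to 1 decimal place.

Required deceleration ≈ 2.8 m/s²

29.5 ft/s × 0.3048 = 8.9916 m/s.
Distance covered during reaction = 8.9916 × 1.6 = 14.387 m.
Distance available for braking: 29 − 14.387 = 14.613 m.
v² = 2a·d ⇒ a = v²/(2d) = 8.9916² / (2 × 14.613) = 80.849 / 29.226 = 2.7663 m/s².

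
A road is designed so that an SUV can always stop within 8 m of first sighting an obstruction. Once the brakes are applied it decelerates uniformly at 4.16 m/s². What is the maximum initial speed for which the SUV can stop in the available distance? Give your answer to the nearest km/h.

Maximum speed ≈ 29 km/h

v²/(2a) = d ⇒ v = √(2 × 4.160 × 8) = √66.56 = 8.1584 m/s.
8.1584 m/s × 3.6 = 29.370 km/h.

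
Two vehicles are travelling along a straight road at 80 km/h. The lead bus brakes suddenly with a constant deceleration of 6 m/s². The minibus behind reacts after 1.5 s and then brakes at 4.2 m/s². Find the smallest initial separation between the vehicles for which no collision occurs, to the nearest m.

80 km/h ÷ 3.6 = 22.2222 m/s.
Leader travels v²/(2a_L) = 493.826 / 12.000 = 41.152 m before stopping.
Follower covers v·t_r = 22.2222 × 1.5 = 33.333 m while reacting, then v²/(2a_F) = 493.826 / 8.400 = 58.789 m while braking, for a total of 33.333 + 58.789 = 92.122 m.
Since a_F ≤ a_L and the follower starts braking later, the follower is never slower than the leader, so the closest approach is when both have stopped.
Minimum gap = 92.122 − 41.152 = 50.970 m.

Minimum gap ≈ 51 m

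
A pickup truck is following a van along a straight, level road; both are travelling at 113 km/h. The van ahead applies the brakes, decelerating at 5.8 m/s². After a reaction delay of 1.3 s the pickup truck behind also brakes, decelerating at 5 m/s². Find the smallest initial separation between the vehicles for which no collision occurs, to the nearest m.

113 km/h ÷ 3.6 = 31.3889 m/s.
Leader travels v²/(2a_L) = 985.263 / 11.600 = 84.936 m before stopping.
Follower covers v·t_r = 31.3889 × 1.3 = 40.806 m while reacting, then v²/(2a_F) = 985.263 / 10.000 = 98.526 m while braking, for a total of 40.806 + 98.526 = 139.332 m.
Since a_F ≤ a_L and the follower starts braking later, the follower is never slower than the leader, so the closest approach is when both have stopped.
Minimum gap = 139.332 − 84.936 = 54.396 m.

Minimum gap ≈ 54 m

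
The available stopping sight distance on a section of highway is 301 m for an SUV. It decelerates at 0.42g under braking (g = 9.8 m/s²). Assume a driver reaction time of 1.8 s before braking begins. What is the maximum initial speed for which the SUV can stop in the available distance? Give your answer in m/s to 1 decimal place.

Maximum speed ≈ 42.9 m/s

a = 0.42 × 9.8 = 4.116 m/s².
Stopping distance: v·t_r + v²/(2a) = 301 with t_r = 1.8 s and a = 4.116 m/s².
So v² + 14.818 v − 2477.83 = 0.
Positive root: v = −a·t_r + √((a·t_r)² + 2a·d) = −7.409 + √(54.893 + 2477.83) = 42.9172 m/s.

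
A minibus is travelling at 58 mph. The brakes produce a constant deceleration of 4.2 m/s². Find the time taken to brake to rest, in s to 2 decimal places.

58 mph × 0.44704 = 25.9283 m/s.
Braking time = v/a = 25.9283 / 4.200 = 6.173 s.

Braking time ≈ 6.17 s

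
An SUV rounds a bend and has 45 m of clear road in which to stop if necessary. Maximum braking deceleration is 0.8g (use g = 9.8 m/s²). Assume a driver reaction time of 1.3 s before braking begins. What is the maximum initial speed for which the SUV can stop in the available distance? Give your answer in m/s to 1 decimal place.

a = 0.8 × 9.8 = 7.840 m/s².
Stopping distance: v·t_r + v²/(2a) = 45 with t_r = 1.3 s and a = 7.840 m/s².
So v² + 20.384 v − 705.60 = 0.
Positive root: v = −a·t_r + √((a·t_r)² + 2a·d) = −10.192 + √(103.877 + 705.60) = 18.2593 m/s.

Maximum speed ≈ 18.3 m/s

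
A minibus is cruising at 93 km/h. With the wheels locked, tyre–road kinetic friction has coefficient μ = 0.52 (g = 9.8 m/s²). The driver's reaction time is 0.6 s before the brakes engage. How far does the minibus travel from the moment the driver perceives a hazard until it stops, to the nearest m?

93 km/h ÷ 3.6 = 25.8333 m/s.
a = μg = 0.52 × 9.8 = 5.096 m/s².
Reaction distance = v·t_r = 25.8333 × 0.6 = 15.500 m.
Braking distance = v²/(2a) = 25.8333² / (2 × 5.096) = 667.359 / 10.192 = 65.479 m.
Total = 15.500 + 65.479 = 80.979 m.

Total stopping distance ≈ 81 m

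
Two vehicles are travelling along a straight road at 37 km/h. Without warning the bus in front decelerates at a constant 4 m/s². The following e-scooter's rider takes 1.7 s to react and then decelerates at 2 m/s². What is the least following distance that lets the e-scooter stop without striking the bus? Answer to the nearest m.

Minimum gap ≈ 31 m

37 km/h ÷ 3.6 = 10.2778 m/s.
Leader travels v²/(2a_L) = 105.633 / 8.000 = 13.204 m before stopping.
Follower covers v·t_r = 10.2778 × 1.7 = 17.472 m while reacting, then v²/(2a_F) = 105.633 / 4.000 = 26.408 m while braking, for a total of 17.472 + 26.408 = 43.880 m.
Since a_F ≤ a_L and the follower starts braking later, the follower is never slower than the leader, so the closest approach is when both have stopped.
Minimum gap = 43.880 − 13.204 = 30.676 m.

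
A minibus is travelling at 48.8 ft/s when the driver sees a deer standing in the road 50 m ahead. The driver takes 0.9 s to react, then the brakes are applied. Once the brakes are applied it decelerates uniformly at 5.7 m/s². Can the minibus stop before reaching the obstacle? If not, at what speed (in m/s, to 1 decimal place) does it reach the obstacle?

Yes — it stops about 17.2 m short of the obstacle, so it never reaches it

48.8 ft/s × 0.3048 = 14.8742 m/s.
Reaction distance = 14.8742 × 0.9 = 13.387 m.
Braking distance = v²/(2a) = 221.242 / 11.400 = 19.407 m.
Total stopping distance = 13.387 + 19.407 = 32.794 m, vs 50 m available — it stops with 50 − 32.794 = 17.206 m to spare.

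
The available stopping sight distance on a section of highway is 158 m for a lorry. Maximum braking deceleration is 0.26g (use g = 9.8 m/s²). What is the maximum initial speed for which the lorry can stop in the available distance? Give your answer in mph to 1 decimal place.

Maximum speed ≈ 63.5 mph

a = 0.26 × 9.8 = 2.548 m/s².
v²/(2a) = d ⇒ v = √(2 × 2.548 × 158) = √805.17 = 28.3755 m/s.
28.3755 m/s ÷ 0.44704 = 63.474 mph.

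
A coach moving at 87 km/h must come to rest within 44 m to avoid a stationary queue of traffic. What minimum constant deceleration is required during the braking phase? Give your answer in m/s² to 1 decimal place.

87 km/h ÷ 3.6 = 24.1667 m/s.
v² = 2a·d ⇒ a = v²/(2d) = 24.1667² / (2 × 44.000) = 584.029 / 88.000 = 6.6367 m/s².

Required deceleration ≈ 6.6 m/s²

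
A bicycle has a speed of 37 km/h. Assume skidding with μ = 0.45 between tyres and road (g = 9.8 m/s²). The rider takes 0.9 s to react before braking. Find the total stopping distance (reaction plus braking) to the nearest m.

Total stopping distance ≈ 21 m

37 km/h ÷ 3.6 = 10.2778 m/s.
a = μg = 0.45 × 9.8 = 4.410 m/s².
Reaction distance = v·t_r = 10.2778 × 0.9 = 9.250 m.
Braking distance = v²/(2a) = 10.2778² / (2 × 4.410) = 105.633 / 8.820 = 11.977 m.
Total = 9.250 + 11.977 = 21.227 m.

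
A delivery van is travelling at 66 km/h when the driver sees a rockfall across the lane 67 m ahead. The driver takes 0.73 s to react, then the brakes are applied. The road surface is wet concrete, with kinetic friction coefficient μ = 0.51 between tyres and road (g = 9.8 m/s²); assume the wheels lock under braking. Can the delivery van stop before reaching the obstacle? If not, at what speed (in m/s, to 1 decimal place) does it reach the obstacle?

Yes — it stops about 20.0 m short of the obstacle, so it never reaches it

66 km/h ÷ 3.6 = 18.3333 m/s.
a = μg = 0.51 × 9.8 = 4.998 m/s².
Reaction distance = 18.3333 × 0.73 = 13.383 m.
Braking distance = v²/(2a) = 336.110 / 9.996 = 33.624 m.
Total stopping distance = 13.383 + 33.624 = 47.007 m, vs 67 m available — it stops with 67 − 47.007 = 19.993 m to spare.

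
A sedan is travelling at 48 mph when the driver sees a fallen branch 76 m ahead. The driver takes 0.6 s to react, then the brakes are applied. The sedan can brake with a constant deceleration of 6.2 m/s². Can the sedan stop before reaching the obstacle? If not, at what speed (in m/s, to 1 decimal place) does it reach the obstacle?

48 mph × 0.44704 = 21.4579 m/s.
Reaction distance = 21.4579 × 0.6 = 12.875 m.
Braking distance = v²/(2a) = 460.441 / 12.400 = 37.132 m.
Total stopping distance = 12.875 + 37.132 = 50.007 m, vs 76 m available — it stops with 76 − 50.007 = 25.993 m to spare.

Yes — it stops about 26.0 m short of the obstacle, so it never reaches it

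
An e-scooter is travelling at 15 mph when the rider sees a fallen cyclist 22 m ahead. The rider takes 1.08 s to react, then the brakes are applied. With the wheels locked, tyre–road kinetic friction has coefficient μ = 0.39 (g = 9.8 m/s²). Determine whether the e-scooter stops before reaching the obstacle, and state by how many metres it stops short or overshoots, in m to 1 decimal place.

Yes — it stops 8.9 m short of the obstacle

15 mph × 0.44704 = 6.7056 m/s.
a = μg = 0.39 × 9.8 = 3.822 m/s².
Reaction distance = 6.7056 × 1.08 = 7.242 m.
Braking distance = v²/(2a) = 44.965 / 7.644 = 5.882 m.
Total stopping distance = 7.242 + 5.882 = 13.124 m, vs 22 m available — it stops with 22 − 13.124 = 8.876 m to spare.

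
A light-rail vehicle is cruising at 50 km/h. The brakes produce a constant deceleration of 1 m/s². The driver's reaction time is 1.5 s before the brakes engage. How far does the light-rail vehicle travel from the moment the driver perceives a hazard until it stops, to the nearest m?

Total stopping distance ≈ 117 m

50 km/h ÷ 3.6 = 13.8889 m/s.
Reaction distance = v·t_r = 13.8889 × 1.5 = 20.833 m.
Braking distance = v²/(2a) = 13.8889² / (2 × 1.000) = 192.902 / 2.000 = 96.451 m.
Total = 20.833 + 96.451 = 117.284 m.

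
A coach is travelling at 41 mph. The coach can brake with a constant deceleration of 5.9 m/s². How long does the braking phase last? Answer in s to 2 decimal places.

Braking time ≈ 3.11 s

41 mph × 0.44704 = 18.3286 m/s.
Braking time = v/a = 18.3286 / 5.900 = 3.107 s.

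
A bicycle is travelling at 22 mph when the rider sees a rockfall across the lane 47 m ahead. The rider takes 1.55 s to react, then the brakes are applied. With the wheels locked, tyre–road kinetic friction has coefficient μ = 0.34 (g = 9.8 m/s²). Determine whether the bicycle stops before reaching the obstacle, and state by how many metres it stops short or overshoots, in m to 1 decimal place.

22 mph × 0.44704 = 9.8349 m/s.
a = μg = 0.34 × 9.8 = 3.332 m/s².
Reaction distance = 9.8349 × 1.55 = 15.244 m.
Braking distance = v²/(2a) = 96.725 / 6.664 = 14.515 m.
Total stopping distance = 15.244 + 14.515 = 29.759 m, vs 47 m available — it stops with 47 − 29.759 = 17.241 m to spare.

Yes — it stops 17.2 m short of the obstacle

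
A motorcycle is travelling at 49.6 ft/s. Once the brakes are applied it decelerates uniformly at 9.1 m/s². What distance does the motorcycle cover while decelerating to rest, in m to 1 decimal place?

49.6 ft/s × 0.3048 = 15.1181 m/s.
Braking distance = v²/(2a) = 15.1181² / (2 × 9.100) = 228.557 / 18.200 = 12.558 m.

Braking distance ≈ 12.6 m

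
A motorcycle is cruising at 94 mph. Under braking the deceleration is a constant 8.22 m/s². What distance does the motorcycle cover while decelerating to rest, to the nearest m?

Braking distance ≈ 107 m

94 mph × 0.44704 = 42.0218 m/s.
Braking distance = v²/(2a) = 42.0218² / (2 × 8.220) = 1765.832 / 16.440 = 107.411 m.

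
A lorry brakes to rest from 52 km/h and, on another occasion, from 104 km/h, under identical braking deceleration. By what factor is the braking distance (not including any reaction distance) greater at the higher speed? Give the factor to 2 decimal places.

Braking distance d = v²/(2a), so with a fixed, d ∝ v².
Factor = (104/52)² = 2.0000² = 4.0000.

Factor ≈ 4.00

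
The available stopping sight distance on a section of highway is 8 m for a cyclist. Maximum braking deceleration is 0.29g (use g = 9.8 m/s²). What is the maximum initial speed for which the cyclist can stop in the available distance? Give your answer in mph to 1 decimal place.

a = 0.29 × 9.8 = 2.842 m/s².
v²/(2a) = d ⇒ v = √(2 × 2.842 × 8) = √45.47 = 6.7431 m/s.
6.7431 m/s ÷ 0.44704 = 15.084 mph.

Maximum speed ≈ 15.1 mph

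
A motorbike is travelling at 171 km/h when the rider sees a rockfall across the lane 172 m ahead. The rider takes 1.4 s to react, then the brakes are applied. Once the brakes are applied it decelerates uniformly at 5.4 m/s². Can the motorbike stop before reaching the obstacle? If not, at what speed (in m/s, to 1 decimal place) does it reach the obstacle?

No — it strikes the obstacle at 33.4 m/s

171 km/h ÷ 3.6 = 47.5000 m/s.
Reaction distance = 47.5000 × 1.4 = 66.500 m.
Braking distance needed to stop: v²/(2a) = 2256.250 / 10.800 = 208.912 m, so total needed = 66.500 + 208.912 = 275.412 m > 172 m — it cannot stop.
Distance remaining when braking begins: 172 − 66.500 = 105.500 m.
v² = v₀² − 2a·d = 2256.250 − 2 × 5.400 × 105.500 = 1116.850 m²/s².
v = √1116.850 = 33.419 m/s.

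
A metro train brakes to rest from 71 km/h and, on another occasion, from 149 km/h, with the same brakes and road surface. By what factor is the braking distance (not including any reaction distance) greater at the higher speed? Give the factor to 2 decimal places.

Braking distance d = v²/(2a), so with a fixed, d ∝ v².
Factor = (149/71)² = 2.0986² = 4.4041.

Factor ≈ 4.40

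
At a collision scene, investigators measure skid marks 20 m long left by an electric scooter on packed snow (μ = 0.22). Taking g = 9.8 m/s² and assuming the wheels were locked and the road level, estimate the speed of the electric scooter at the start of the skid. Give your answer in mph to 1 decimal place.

Deceleration a = μg = 0.22 × 9.8 = 2.156 m/s².
v = √(2a·d) = √(2 × 2.156 × 20) = √86.240 = 9.2865 m/s.
= 9.2865 ÷ 0.44704 = 20.773 mph.

Initial speed ≈ 20.8 mph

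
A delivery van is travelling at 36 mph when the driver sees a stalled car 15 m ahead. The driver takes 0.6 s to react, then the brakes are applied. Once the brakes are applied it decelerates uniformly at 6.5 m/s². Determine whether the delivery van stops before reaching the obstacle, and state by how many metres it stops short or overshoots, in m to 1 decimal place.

36 mph × 0.44704 = 16.0934 m/s.
Reaction distance = 16.0934 × 0.6 = 9.656 m.
Braking distance = v²/(2a) = 258.998 / 13.000 = 19.923 m.
Total stopping distance = 9.656 + 19.923 = 29.579 m, vs 15 m available — it cannot stop in time and overshoots by 29.579 − 15 = 14.579 m.

No — it overshoots by 14.6 m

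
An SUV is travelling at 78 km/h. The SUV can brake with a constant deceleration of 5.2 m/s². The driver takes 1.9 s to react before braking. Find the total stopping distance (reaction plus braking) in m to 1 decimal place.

78 km/h ÷ 3.6 = 21.6667 m/s.
Reaction distance = v·t_r = 21.6667 × 1.9 = 41.167 m.
Braking distance = v²/(2a) = 21.6667² / (2 × 5.200) = 469.446 / 10.400 = 45.139 m.
Total = 41.167 + 45.139 = 86.306 m.

Total stopping distance ≈ 86.3 m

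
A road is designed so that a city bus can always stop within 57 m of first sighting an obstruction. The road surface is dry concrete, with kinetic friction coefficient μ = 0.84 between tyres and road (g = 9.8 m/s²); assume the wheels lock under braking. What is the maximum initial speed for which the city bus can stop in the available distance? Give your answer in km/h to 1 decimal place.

a = μg = 0.84 × 9.8 = 8.232 m/s².
v²/(2a) = d ⇒ v = √(2 × 8.232 × 57) = √938.45 = 30.6341 m/s.
30.6341 m/s × 3.6 = 110.283 km/h.

Maximum speed ≈ 110.3 km/h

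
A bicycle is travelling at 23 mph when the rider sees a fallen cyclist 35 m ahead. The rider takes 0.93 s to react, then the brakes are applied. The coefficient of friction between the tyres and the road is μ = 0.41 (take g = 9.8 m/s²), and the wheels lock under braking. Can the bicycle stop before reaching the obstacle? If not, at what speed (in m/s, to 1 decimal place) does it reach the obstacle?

23 mph × 0.44704 = 10.2819 m/s.
a = μg = 0.41 × 9.8 = 4.018 m/s².
Reaction distance = 10.2819 × 0.93 = 9.562 m.
Braking distance = v²/(2a) = 105.717 / 8.036 = 13.155 m.
Total stopping distance = 9.562 + 13.155 = 22.717 m, vs 35 m available — it stops with 35 − 22.717 = 12.283 m to spare.

Yes — it stops about 12.3 m short of the obstacle, so it never reaches it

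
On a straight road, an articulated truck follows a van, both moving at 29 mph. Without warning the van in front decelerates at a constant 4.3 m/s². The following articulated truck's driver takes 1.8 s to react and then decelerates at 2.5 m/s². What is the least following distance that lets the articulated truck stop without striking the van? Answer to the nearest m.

29 mph × 0.44704 = 12.9642 m/s.
Leader travels v²/(2a_L) = 168.070 / 8.600 = 19.543 m before stopping.
Follower covers v·t_r = 12.9642 × 1.8 = 23.336 m while reacting, then v²/(2a_F) = 168.070 / 5.000 = 33.614 m while braking, for a total of 23.336 + 33.614 = 56.950 m.
Since a_F ≤ a_L and the follower starts braking later, the follower is never slower than the leader, so the closest approach is when both have stopped.
Minimum gap = 56.950 − 19.543 = 37.407 m.

Minimum gap ≈ 37 m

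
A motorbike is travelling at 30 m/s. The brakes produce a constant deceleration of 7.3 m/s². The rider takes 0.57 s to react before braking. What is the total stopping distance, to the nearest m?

Total stopping distance ≈ 79 m

Reaction distance = v·t_r = 30.0000 × 0.57 = 17.100 m.
Braking distance = v²/(2a) = 30.0000² / (2 × 7.300) = 900.000 / 14.600 = 61.644 m.
Total = 17.100 + 61.644 = 78.744 m.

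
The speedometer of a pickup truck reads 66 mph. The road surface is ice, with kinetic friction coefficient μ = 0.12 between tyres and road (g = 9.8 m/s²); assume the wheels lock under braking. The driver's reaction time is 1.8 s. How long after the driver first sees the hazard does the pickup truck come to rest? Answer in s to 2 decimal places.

66 mph × 0.44704 = 29.5046 m/s.
a = μg = 0.12 × 9.8 = 1.176 m/s².
Braking time = v/a = 29.5046 / 1.176 = 25.089 s.
Total = 1.8 + 25.089 = 26.889 s.

Total time ≈ 26.89 s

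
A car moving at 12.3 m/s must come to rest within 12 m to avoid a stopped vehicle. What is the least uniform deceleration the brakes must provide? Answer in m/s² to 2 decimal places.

v² = 2a·d ⇒ a = v²/(2d) = 12.3000² / (2 × 12.000) = 151.290 / 24.000 = 6.3037 m/s².

Required deceleration ≈ 6.30 m/s²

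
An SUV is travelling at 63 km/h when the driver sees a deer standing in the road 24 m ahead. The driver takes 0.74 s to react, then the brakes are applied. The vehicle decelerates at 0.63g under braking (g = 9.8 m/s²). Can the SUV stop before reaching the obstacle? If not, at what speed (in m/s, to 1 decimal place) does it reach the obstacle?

63 km/h ÷ 3.6 = 17.5000 m/s.
a = 0.63 × 9.8 = 6.174 m/s².
Reaction distance = 17.5000 × 0.74 = 12.950 m.
Braking distance needed to stop: v²/(2a) = 306.250 / 12.348 = 24.802 m, so total needed = 12.950 + 24.802 = 37.752 m > 24 m — it cannot stop.
Distance remaining when braking begins: 24 − 12.950 = 11.050 m.
v² = v₀² − 2a·d = 306.250 − 2 × 6.174 × 11.050 = 169.805 m²/s².
v = √169.805 = 13.031 m/s.

No — it strikes the obstacle at 13.0 m/s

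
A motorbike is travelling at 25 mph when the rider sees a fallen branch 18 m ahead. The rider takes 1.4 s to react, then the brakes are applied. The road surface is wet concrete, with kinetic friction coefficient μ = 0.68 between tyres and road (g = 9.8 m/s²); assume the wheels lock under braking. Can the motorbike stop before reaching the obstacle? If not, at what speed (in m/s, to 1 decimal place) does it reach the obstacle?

No — it strikes the obstacle at 9.7 m/s

25 mph × 0.44704 = 11.1760 m/s.
a = μg = 0.68 × 9.8 = 6.664 m/s².
Reaction distance = 11.1760 × 1.4 = 15.646 m.
Braking distance needed to stop: v²/(2a) = 124.903 / 13.328 = 9.371 m, so total needed = 15.646 + 9.371 = 25.017 m > 18 m — it cannot stop.
Distance remaining when braking begins: 18 − 15.646 = 2.354 m.
v² = v₀² − 2a·d = 124.903 − 2 × 6.664 × 2.354 = 93.529 m²/s².
v = √93.529 = 9.671 m/s.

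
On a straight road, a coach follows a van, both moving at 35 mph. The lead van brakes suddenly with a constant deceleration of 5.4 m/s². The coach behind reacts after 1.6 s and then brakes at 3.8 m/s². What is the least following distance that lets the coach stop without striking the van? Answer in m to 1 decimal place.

Minimum gap ≈ 34.6 m

35 mph × 0.44704 = 15.6464 m/s.
Leader travels v²/(2a_L) = 244.810 / 10.800 = 22.668 m before stopping.
Follower covers v·t_r = 15.6464 × 1.6 = 25.034 m while reacting, then v²/(2a_F) = 244.810 / 7.600 = 32.212 m while braking, for a total of 25.034 + 32.212 = 57.246 m.
Since a_F ≤ a_L and the follower starts braking later, the follower is never slower than the leader, so the closest approach is when both have stopped.
Minimum gap = 57.246 − 22.668 = 34.578 m.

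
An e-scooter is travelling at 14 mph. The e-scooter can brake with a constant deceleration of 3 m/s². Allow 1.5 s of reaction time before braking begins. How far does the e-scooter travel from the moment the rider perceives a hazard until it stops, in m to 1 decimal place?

14 mph × 0.44704 = 6.2586 m/s.
Reaction distance = v·t_r = 6.2586 × 1.5 = 9.388 m.
Braking distance = v²/(2a) = 6.2586² / (2 × 3.000) = 39.170 / 6.000 = 6.528 m.
Total = 9.388 + 6.528 = 15.916 m.

Total stopping distance ≈ 15.9 m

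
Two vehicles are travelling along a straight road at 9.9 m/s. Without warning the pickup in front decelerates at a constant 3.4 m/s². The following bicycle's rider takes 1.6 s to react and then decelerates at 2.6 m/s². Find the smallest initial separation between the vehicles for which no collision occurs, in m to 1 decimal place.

Minimum gap ≈ 20.3 m

Leader travels v²/(2a_L) = 98.010 / 6.800 = 14.413 m before stopping.
Follower covers v·t_r = 9.9000 × 1.6 = 15.840 m while reacting, then v²/(2a_F) = 98.010 / 5.200 = 18.848 m while braking, for a total of 15.840 + 18.848 = 34.688 m.
Since a_F ≤ a_L and the follower starts braking later, the follower is never slower than the leader, so the closest approach is when both have stopped.
Minimum gap = 34.688 − 14.413 = 20.275 m.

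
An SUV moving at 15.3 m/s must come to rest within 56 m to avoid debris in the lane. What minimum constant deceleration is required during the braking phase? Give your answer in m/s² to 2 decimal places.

Required deceleration ≈ 2.09 m/s²

v² = 2a·d ⇒ a = v²/(2d) = 15.3000² / (2 × 56.000) = 234.090 / 112.000 = 2.0901 m/s².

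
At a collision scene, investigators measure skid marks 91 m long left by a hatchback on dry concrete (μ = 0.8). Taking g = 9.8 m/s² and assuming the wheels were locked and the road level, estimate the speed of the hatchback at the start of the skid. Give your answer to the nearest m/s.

Deceleration a = μg = 0.8 × 9.8 = 7.840 m/s².
v = √(2a·d) = √(2 × 7.840 × 91) = √1426.880 = 37.7741 m/s.

Initial speed ≈ 38 m/s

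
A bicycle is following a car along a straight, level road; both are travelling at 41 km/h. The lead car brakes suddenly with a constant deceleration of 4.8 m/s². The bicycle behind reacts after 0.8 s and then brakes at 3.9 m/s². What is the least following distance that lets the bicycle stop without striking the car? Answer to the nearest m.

Minimum gap ≈ 12 m

41 km/h ÷ 3.6 = 11.3889 m/s.
Leader travels v²/(2a_L) = 129.707 / 9.600 = 13.511 m before stopping.
Follower covers v·t_r = 11.3889 × 0.8 = 9.111 m while reacting, then v²/(2a_F) = 129.707 / 7.800 = 16.629 m while braking, for a total of 9.111 + 16.629 = 25.740 m.
Since a_F ≤ a_L and the follower starts braking later, the follower is never slower than the leader, so the closest approach is when both have stopped.
Minimum gap = 25.740 − 13.511 = 12.229 m.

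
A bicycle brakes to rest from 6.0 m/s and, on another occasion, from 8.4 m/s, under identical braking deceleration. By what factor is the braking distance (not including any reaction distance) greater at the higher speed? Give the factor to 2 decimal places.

Braking distance d = v²/(2a), so with a fixed, d ∝ v².
Factor = (8.4/6.0)² = 1.4000² = 1.9600.

Factor ≈ 1.96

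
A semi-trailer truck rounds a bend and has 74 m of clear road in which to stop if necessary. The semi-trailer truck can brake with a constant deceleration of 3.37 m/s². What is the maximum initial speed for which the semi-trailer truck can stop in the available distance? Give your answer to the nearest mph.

v²/(2a) = d ⇒ v = √(2 × 3.370 × 74) = √498.76 = 22.3329 m/s.
22.3329 m/s ÷ 0.44704 = 49.957 mph.

Maximum speed ≈ 50 mph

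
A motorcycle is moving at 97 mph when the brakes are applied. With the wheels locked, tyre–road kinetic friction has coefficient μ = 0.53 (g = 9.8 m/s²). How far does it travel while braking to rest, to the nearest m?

97 mph × 0.44704 = 43.3629 m/s.
a = μg = 0.53 × 9.8 = 5.194 m/s².
Braking distance = v²/(2a) = 43.3629² / (2 × 5.194) = 1880.341 / 10.388 = 181.011 m.

Braking distance ≈ 181 m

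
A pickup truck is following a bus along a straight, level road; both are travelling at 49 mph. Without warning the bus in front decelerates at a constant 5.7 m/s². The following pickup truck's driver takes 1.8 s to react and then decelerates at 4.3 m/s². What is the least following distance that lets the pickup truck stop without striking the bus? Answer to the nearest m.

49 mph × 0.44704 = 21.9050 m/s.
Leader travels v²/(2a_L) = 479.829 / 11.400 = 42.090 m before stopping.
Follower covers v·t_r = 21.9050 × 1.8 = 39.429 m while reacting, then v²/(2a_F) = 479.829 / 8.600 = 55.794 m while braking, for a total of 39.429 + 55.794 = 95.223 m.
Since a_F ≤ a_L and the follower starts braking later, the follower is never slower than the leader, so the closest approach is when both have stopped.
Minimum gap = 95.223 − 42.090 = 53.133 m.

Minimum gap ≈ 53 m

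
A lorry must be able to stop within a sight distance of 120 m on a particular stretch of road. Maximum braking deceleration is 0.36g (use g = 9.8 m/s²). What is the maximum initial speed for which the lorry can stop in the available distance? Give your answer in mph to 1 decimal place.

a = 0.36 × 9.8 = 3.528 m/s².
v²/(2a) = d ⇒ v = √(2 × 3.528 × 120) = √846.72 = 29.0985 m/s.
29.0985 m/s ÷ 0.44704 = 65.091 mph.

Maximum speed ≈ 65.1 mph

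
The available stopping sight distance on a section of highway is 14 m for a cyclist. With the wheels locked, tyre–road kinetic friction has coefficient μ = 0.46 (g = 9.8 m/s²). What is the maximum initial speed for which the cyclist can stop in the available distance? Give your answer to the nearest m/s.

Maximum speed ≈ 11 m/s

a = μg = 0.46 × 9.8 = 4.508 m/s².
v²/(2a) = d ⇒ v = √(2 × 4.508 × 14) = √126.22 = 11.2348 m/s.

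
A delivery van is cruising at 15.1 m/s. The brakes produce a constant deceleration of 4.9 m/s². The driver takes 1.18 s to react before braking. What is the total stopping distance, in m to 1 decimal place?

Reaction distance = v·t_r = 15.1000 × 1.18 = 17.818 m.
Braking distance = v²/(2a) = 15.1000² / (2 × 4.900) = 228.010 / 9.800 = 23.266 m.
Total = 17.818 + 23.266 = 41.084 m.

Total stopping distance ≈ 41.1 m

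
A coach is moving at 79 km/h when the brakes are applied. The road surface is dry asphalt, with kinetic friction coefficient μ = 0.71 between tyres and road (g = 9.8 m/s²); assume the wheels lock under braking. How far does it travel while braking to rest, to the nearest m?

79 km/h ÷ 3.6 = 21.9444 m/s.
a = μg = 0.71 × 9.8 = 6.958 m/s².
Braking distance = v²/(2a) = 21.9444² / (2 × 6.958) = 481.557 / 13.916 = 34.605 m.

Braking distance ≈ 35 m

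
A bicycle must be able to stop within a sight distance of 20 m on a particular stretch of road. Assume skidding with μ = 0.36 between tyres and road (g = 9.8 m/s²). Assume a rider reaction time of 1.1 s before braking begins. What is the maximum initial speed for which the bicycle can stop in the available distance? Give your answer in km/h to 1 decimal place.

Maximum speed ≈ 31.0 km/h

a = μg = 0.36 × 9.8 = 3.528 m/s².
Stopping distance: v·t_r + v²/(2a) = 20 with t_r = 1.1 s and a = 3.528 m/s².
So v² + 7.762 v − 141.12 = 0.
Positive root: v = −a·t_r + √((a·t_r)² + 2a·d) = −3.881 + √(15.062 + 141.12) = 8.6163 m/s.
8.6163 m/s × 3.6 = 31.019 km/h.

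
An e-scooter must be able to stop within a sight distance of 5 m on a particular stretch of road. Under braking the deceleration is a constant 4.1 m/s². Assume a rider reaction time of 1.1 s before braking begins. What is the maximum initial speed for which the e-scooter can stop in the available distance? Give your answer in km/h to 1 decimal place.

Maximum speed ≈ 12.0 km/h

Stopping distance: v·t_r + v²/(2a) = 5 with t_r = 1.1 s and a = 4.100 m/s².
So v² + 9.020 v − 41.00 = 0.
Positive root: v = −a·t_r + √((a·t_r)² + 2a·d) = −4.510 + √(20.340 + 41.00) = 3.3220 m/s.
3.3220 m/s × 3.6 = 11.959 km/h.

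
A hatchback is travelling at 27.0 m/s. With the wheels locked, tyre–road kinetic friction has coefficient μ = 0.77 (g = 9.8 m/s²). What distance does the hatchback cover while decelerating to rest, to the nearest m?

Braking distance ≈ 48 m

a = μg = 0.77 × 9.8 = 7.546 m/s².
Braking distance = v²/(2a) = 27.0000² / (2 × 7.546) = 729.000 / 15.092 = 48.304 m.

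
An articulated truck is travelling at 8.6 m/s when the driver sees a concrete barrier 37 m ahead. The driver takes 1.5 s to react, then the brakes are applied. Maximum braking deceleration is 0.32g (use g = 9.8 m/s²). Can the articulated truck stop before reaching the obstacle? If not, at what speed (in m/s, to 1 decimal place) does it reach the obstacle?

a = 0.32 × 9.8 = 3.136 m/s².
Reaction distance = 8.6000 × 1.5 = 12.900 m.
Braking distance = v²/(2a) = 73.960 / 6.272 = 11.792 m.
Total stopping distance = 12.900 + 11.792 = 24.692 m, vs 37 m available — it stops with 37 − 24.692 = 12.308 m to spare.

Yes — it stops about 12.3 m short of the obstacle, so it never reaches it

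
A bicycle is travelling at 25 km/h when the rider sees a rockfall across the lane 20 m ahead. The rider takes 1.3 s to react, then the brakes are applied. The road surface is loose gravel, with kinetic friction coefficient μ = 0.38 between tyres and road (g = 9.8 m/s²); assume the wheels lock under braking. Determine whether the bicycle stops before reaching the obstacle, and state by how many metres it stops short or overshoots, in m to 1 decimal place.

Yes — it stops 4.5 m short of the obstacle

25 km/h ÷ 3.6 = 6.9444 m/s.
a = μg = 0.38 × 9.8 = 3.724 m/s².
Reaction distance = 6.9444 × 1.3 = 9.028 m.
Braking distance = v²/(2a) = 48.225 / 7.448 = 6.475 m.
Total stopping distance = 9.028 + 6.475 = 15.503 m, vs 20 m available — it stops with 20 − 15.503 = 4.497 m to spare.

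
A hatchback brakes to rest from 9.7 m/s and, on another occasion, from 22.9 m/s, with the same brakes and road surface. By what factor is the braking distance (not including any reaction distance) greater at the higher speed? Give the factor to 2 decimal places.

Factor ≈ 5.57

Braking distance d = v²/(2a), so with a fixed, d ∝ v².
Factor = (22.9/9.7)² = 2.3608² = 5.5734.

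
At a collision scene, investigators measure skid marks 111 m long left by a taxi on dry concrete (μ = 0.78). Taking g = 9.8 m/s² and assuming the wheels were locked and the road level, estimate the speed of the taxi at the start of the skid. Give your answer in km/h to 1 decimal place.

Deceleration a = μg = 0.78 × 9.8 = 7.644 m/s².
v = √(2a·d) = √(2 × 7.644 × 111) = √1696.968 = 41.1943 m/s.
= 41.1943 × 3.6 = 148.299 km/h.

Initial speed ≈ 148.3 km/h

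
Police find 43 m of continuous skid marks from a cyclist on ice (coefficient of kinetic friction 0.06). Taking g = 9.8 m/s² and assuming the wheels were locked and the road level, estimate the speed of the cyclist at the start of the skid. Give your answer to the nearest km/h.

Initial speed ≈ 26 km/h

Deceleration a = μg = 0.06 × 9.8 = 0.588 m/s².
v = √(2a·d) = √(2 × 0.588 × 43) = √50.568 = 7.1111 m/s.
= 7.1111 × 3.6 = 25.600 km/h.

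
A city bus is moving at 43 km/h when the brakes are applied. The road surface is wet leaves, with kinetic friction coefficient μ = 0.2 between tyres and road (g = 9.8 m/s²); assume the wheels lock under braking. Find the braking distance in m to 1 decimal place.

43 km/h ÷ 3.6 = 11.9444 m/s.
a = μg = 0.2 × 9.8 = 1.960 m/s².
Braking distance = v²/(2a) = 11.9444² / (2 × 1.960) = 142.669 / 3.920 = 36.395 m.

Braking distance ≈ 36.4 m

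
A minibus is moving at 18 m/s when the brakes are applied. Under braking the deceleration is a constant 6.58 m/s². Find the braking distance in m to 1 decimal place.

Braking distance ≈ 24.6 m

Braking distance = v²/(2a) = 18.0000² / (2 × 6.580) = 324.000 / 13.160 = 24.620 m.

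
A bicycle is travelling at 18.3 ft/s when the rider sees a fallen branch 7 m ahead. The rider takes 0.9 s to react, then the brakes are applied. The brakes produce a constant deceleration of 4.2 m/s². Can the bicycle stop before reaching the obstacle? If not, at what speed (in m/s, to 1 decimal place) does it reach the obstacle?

18.3 ft/s × 0.3048 = 5.5778 m/s.
Reaction distance = 5.5778 × 0.9 = 5.020 m.
Braking distance needed to stop: v²/(2a) = 31.112 / 8.400 = 3.704 m, so total needed = 5.020 + 3.704 = 8.724 m > 7 m — it cannot stop.
Distance remaining when braking begins: 7 − 5.020 = 1.980 m.
v² = v₀² − 2a·d = 31.112 − 2 × 4.200 × 1.980 = 14.480 m²/s².
v = √14.480 = 3.805 m/s.

No — it strikes the obstacle at 3.8 m/s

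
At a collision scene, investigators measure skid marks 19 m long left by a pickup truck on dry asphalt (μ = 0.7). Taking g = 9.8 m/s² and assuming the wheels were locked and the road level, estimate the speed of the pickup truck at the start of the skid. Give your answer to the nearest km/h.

Deceleration a = μg = 0.7 × 9.8 = 6.860 m/s².
v = √(2a·d) = √(2 × 6.860 × 19) = √260.680 = 16.1456 m/s.
= 16.1456 × 3.6 = 58.124 km/h.

Initial speed ≈ 58 km/h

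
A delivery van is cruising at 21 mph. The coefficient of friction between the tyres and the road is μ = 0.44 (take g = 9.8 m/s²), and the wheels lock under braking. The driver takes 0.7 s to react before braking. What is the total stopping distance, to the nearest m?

Total stopping distance ≈ 17 m

21 mph × 0.44704 = 9.3878 m/s.
a = μg = 0.44 × 9.8 = 4.312 m/s².
Reaction distance = v·t_r = 9.3878 × 0.7 = 6.571 m.
Braking distance = v²/(2a) = 9.3878² / (2 × 4.312) = 88.131 / 8.624 = 10.219 m.
Total = 6.571 + 10.219 = 16.790 m.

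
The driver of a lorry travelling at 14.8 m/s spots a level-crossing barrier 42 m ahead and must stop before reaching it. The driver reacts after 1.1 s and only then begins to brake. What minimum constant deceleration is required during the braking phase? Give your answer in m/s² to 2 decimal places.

Required deceleration ≈ 4.26 m/s²

Distance covered during reaction = 14.8000 × 1.1 = 16.280 m.
Distance available for braking: 42 − 16.280 = 25.720 m.
v² = 2a·d ⇒ a = v²/(2d) = 14.8000² / (2 × 25.720) = 219.040 / 51.440 = 4.2582 m/s².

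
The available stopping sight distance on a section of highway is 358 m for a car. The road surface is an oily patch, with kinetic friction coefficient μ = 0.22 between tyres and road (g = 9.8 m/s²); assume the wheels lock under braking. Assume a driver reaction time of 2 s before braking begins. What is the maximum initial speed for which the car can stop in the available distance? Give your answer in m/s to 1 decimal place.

a = μg = 0.22 × 9.8 = 2.156 m/s².
Stopping distance: v·t_r + v²/(2a) = 358 with t_r = 2 s and a = 2.156 m/s².
So v² + 8.624 v − 1543.70 = 0.
Positive root: v = −a·t_r + √((a·t_r)² + 2a·d) = −4.312 + √(18.593 + 1543.70) = 35.2139 m/s.

Maximum speed ≈ 35.2 m/s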